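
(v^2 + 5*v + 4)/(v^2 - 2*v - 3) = (v + 4)/(v - 3)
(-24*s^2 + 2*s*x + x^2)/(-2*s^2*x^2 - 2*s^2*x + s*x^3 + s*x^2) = (24*s^2 - 2*s*x - x^2)/(s*x*(2*s*x + 2*s - x^2 - x))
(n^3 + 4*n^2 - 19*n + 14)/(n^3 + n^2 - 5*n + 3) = (n^2 + 5*n - 14)/(n^2 + 2*n - 3)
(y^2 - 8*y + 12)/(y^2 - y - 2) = (y - 6)/(y + 1)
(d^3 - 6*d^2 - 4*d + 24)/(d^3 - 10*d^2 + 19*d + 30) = (d^2 - 4)/(d^2 - 4*d - 5)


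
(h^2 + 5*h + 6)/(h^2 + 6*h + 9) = (h + 2)/(h + 3)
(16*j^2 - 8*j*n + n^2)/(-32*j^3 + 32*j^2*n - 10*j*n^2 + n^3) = -1/(2*j - n)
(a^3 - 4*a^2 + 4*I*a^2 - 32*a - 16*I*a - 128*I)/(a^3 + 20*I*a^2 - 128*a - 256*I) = (a^2 - 4*a - 32)/(a^2 + 16*I*a - 64)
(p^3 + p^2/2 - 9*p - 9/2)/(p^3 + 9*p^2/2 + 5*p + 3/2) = (p - 3)/(p + 1)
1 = 1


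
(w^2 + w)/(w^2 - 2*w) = (w + 1)/(w - 2)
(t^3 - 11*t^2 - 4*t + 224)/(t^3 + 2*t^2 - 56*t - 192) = (t - 7)/(t + 6)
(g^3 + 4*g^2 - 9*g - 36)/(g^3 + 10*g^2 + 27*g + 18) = (g^2 + g - 12)/(g^2 + 7*g + 6)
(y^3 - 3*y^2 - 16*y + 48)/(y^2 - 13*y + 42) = (y^3 - 3*y^2 - 16*y + 48)/(y^2 - 13*y + 42)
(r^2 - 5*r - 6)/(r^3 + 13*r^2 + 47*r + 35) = (r - 6)/(r^2 + 12*r + 35)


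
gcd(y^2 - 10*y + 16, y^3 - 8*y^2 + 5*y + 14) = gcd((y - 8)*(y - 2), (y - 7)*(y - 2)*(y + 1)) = y - 2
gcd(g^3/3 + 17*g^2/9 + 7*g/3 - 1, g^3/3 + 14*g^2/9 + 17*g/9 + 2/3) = g + 3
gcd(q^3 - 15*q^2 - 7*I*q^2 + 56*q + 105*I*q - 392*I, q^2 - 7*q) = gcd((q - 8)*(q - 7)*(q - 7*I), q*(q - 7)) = q - 7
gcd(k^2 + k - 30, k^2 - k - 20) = k - 5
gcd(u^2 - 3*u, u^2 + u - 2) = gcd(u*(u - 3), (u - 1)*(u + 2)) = 1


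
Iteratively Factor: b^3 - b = (b)*(b^2 - 1) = b*(b - 1)*(b + 1)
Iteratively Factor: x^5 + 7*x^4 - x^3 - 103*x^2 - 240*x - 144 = (x - 4)*(x^4 + 11*x^3 + 43*x^2 + 69*x + 36) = (x - 4)*(x + 3)*(x^3 + 8*x^2 + 19*x + 12) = (x - 4)*(x + 3)*(x + 4)*(x^2 + 4*x + 3) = (x - 4)*(x + 3)^2*(x + 4)*(x + 1)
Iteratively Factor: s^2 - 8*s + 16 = (s - 4)*(s - 4)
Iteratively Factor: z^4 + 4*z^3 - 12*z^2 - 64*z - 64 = (z - 4)*(z^3 + 8*z^2 + 20*z + 16) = (z - 4)*(z + 2)*(z^2 + 6*z + 8) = (z - 4)*(z + 2)*(z + 4)*(z + 2)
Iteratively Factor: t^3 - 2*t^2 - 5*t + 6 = (t + 2)*(t^2 - 4*t + 3) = (t - 3)*(t + 2)*(t - 1)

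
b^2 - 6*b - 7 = (b - 7)*(b + 1)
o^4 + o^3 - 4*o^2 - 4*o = o*(o - 2)*(o + 1)*(o + 2)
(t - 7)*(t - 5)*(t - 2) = t^3 - 14*t^2 + 59*t - 70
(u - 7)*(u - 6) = u^2 - 13*u + 42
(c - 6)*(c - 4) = c^2 - 10*c + 24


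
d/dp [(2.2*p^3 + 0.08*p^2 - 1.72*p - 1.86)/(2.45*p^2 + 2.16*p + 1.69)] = (5.39*p^4 + 9.504*p^3 + 15.5408*p^2 + 9.3844*p + 1.1108)/(6.0025*p^4 + 10.584*p^3 + 12.9466*p^2 + 7.3008*p + 2.8561)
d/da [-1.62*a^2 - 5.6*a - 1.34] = -3.24*a - 5.6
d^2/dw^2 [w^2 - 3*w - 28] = 2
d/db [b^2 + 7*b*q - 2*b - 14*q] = 2*b + 7*q - 2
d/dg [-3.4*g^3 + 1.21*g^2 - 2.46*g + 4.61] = -10.2*g^2 + 2.42*g - 2.46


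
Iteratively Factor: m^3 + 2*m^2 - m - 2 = (m + 2)*(m^2 - 1) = (m - 1)*(m + 2)*(m + 1)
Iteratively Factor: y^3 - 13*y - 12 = (y - 4)*(y^2 + 4*y + 3) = (y - 4)*(y + 1)*(y + 3)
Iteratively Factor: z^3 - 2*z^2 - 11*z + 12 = (z + 3)*(z^2 - 5*z + 4) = (z - 1)*(z + 3)*(z - 4)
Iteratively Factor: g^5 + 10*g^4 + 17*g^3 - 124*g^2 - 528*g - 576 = (g - 4)*(g^4 + 14*g^3 + 73*g^2 + 168*g + 144) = (g - 4)*(g + 3)*(g^3 + 11*g^2 + 40*g + 48) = (g - 4)*(g + 3)*(g + 4)*(g^2 + 7*g + 12) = (g - 4)*(g + 3)^2*(g + 4)*(g + 4)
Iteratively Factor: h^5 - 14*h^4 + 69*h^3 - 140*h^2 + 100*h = (h - 5)*(h^4 - 9*h^3 + 24*h^2 - 20*h) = h*(h - 5)*(h^3 - 9*h^2 + 24*h - 20) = h*(h - 5)*(h - 2)*(h^2 - 7*h + 10) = h*(h - 5)*(h - 2)^2*(h - 5)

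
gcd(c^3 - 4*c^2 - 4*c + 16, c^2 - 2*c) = c - 2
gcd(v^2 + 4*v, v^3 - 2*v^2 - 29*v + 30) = 1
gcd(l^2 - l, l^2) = l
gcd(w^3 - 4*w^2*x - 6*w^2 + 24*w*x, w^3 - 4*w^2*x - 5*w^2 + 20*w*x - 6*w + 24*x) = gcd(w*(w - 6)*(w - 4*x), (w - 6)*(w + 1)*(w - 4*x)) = -w^2 + 4*w*x + 6*w - 24*x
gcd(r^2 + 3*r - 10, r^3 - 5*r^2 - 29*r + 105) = r + 5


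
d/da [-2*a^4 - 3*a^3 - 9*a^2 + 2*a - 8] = -8*a^3 - 9*a^2 - 18*a + 2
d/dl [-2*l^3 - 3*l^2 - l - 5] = -6*l^2 - 6*l - 1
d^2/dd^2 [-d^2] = -2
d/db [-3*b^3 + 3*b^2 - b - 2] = -9*b^2 + 6*b - 1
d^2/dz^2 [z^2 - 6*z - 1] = 2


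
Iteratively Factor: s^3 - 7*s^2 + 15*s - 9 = (s - 1)*(s^2 - 6*s + 9) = (s - 3)*(s - 1)*(s - 3)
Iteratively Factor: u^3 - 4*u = (u)*(u^2 - 4) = u*(u + 2)*(u - 2)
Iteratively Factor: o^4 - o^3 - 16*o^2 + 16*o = (o + 4)*(o^3 - 5*o^2 + 4*o) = (o - 4)*(o + 4)*(o^2 - o) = o*(o - 4)*(o + 4)*(o - 1)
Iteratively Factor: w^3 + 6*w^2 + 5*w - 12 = (w + 3)*(w^2 + 3*w - 4) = (w - 1)*(w + 3)*(w + 4)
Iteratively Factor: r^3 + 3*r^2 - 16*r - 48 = (r - 4)*(r^2 + 7*r + 12) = (r - 4)*(r + 3)*(r + 4)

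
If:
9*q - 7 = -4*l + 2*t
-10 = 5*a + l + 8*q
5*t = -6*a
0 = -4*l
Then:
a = -730/129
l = 0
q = 295/129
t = 292/43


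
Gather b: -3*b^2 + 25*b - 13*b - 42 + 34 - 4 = -3*b^2 + 12*b - 12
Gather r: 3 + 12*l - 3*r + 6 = 12*l - 3*r + 9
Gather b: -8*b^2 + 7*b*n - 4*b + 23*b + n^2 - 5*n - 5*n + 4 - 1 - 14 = -8*b^2 + b*(7*n + 19) + n^2 - 10*n - 11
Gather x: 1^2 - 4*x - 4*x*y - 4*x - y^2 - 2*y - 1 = x*(-4*y - 8) - y^2 - 2*y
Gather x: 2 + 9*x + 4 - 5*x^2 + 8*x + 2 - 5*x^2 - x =-10*x^2 + 16*x + 8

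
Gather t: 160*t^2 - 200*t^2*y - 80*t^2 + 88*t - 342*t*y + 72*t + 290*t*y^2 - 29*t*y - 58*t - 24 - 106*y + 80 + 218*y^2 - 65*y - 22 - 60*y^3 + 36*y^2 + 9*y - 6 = t^2*(80 - 200*y) + t*(290*y^2 - 371*y + 102) - 60*y^3 + 254*y^2 - 162*y + 28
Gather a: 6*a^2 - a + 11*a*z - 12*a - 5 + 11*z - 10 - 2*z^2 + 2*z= 6*a^2 + a*(11*z - 13) - 2*z^2 + 13*z - 15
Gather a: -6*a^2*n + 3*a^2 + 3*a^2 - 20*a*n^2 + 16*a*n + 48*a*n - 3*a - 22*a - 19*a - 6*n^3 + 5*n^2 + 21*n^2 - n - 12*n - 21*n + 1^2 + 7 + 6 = a^2*(6 - 6*n) + a*(-20*n^2 + 64*n - 44) - 6*n^3 + 26*n^2 - 34*n + 14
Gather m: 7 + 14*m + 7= 14*m + 14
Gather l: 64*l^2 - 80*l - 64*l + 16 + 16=64*l^2 - 144*l + 32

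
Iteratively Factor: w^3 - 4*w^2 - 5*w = (w + 1)*(w^2 - 5*w) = w*(w + 1)*(w - 5)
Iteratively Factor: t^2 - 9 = (t + 3)*(t - 3)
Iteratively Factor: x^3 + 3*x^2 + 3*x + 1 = (x + 1)*(x^2 + 2*x + 1) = (x + 1)^2*(x + 1)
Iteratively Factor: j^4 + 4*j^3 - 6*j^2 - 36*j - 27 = (j - 3)*(j^3 + 7*j^2 + 15*j + 9) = (j - 3)*(j + 3)*(j^2 + 4*j + 3) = (j - 3)*(j + 1)*(j + 3)*(j + 3)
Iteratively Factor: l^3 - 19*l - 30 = (l + 3)*(l^2 - 3*l - 10) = (l + 2)*(l + 3)*(l - 5)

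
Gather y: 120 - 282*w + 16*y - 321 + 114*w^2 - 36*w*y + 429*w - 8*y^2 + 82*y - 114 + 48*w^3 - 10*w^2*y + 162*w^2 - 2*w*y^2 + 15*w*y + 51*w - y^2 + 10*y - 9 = 48*w^3 + 276*w^2 + 198*w + y^2*(-2*w - 9) + y*(-10*w^2 - 21*w + 108) - 324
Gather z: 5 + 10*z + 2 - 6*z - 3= 4*z + 4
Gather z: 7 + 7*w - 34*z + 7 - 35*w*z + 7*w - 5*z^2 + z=14*w - 5*z^2 + z*(-35*w - 33) + 14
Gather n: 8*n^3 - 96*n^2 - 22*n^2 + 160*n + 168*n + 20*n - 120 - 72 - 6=8*n^3 - 118*n^2 + 348*n - 198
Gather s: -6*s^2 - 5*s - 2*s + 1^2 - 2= -6*s^2 - 7*s - 1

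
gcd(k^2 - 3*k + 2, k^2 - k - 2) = k - 2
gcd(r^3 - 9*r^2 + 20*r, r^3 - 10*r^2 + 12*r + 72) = 1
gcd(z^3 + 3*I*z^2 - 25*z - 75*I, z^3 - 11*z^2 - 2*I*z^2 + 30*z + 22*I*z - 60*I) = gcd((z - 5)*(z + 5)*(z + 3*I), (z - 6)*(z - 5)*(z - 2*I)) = z - 5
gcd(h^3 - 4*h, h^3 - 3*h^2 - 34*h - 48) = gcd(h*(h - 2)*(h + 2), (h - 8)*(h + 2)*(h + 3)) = h + 2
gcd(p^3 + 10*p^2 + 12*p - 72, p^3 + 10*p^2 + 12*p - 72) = p^3 + 10*p^2 + 12*p - 72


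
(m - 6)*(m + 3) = m^2 - 3*m - 18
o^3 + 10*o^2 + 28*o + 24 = (o + 2)^2*(o + 6)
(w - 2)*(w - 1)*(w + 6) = w^3 + 3*w^2 - 16*w + 12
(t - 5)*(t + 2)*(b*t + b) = b*t^3 - 2*b*t^2 - 13*b*t - 10*b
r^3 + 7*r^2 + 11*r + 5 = (r + 1)^2*(r + 5)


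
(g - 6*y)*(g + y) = g^2 - 5*g*y - 6*y^2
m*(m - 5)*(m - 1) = m^3 - 6*m^2 + 5*m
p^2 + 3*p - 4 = (p - 1)*(p + 4)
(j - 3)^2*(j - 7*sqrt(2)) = j^3 - 7*sqrt(2)*j^2 - 6*j^2 + 9*j + 42*sqrt(2)*j - 63*sqrt(2)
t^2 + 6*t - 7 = (t - 1)*(t + 7)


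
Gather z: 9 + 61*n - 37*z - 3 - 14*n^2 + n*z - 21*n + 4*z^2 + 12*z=-14*n^2 + 40*n + 4*z^2 + z*(n - 25) + 6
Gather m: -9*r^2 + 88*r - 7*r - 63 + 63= -9*r^2 + 81*r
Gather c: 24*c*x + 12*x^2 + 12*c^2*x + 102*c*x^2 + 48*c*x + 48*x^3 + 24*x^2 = 12*c^2*x + c*(102*x^2 + 72*x) + 48*x^3 + 36*x^2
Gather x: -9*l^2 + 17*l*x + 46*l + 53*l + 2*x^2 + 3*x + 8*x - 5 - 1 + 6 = -9*l^2 + 99*l + 2*x^2 + x*(17*l + 11)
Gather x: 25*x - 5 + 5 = 25*x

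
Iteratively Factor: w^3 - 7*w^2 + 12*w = (w - 4)*(w^2 - 3*w) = (w - 4)*(w - 3)*(w)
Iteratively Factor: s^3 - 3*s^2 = (s)*(s^2 - 3*s) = s*(s - 3)*(s)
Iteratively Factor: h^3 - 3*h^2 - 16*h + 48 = (h - 4)*(h^2 + h - 12) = (h - 4)*(h - 3)*(h + 4)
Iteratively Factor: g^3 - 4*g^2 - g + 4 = (g - 1)*(g^2 - 3*g - 4) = (g - 4)*(g - 1)*(g + 1)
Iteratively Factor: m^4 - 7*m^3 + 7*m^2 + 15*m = (m)*(m^3 - 7*m^2 + 7*m + 15) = m*(m - 3)*(m^2 - 4*m - 5) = m*(m - 5)*(m - 3)*(m + 1)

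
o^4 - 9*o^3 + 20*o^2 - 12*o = o*(o - 6)*(o - 2)*(o - 1)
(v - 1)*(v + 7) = v^2 + 6*v - 7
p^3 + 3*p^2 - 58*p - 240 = (p - 8)*(p + 5)*(p + 6)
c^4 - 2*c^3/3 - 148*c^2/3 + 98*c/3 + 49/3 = (c - 7)*(c - 1)*(c + 1/3)*(c + 7)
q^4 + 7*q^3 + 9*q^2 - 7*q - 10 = (q - 1)*(q + 1)*(q + 2)*(q + 5)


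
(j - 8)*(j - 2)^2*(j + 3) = j^4 - 9*j^3 + 76*j - 96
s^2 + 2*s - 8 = (s - 2)*(s + 4)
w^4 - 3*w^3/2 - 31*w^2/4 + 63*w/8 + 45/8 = (w - 3)*(w - 3/2)*(w + 1/2)*(w + 5/2)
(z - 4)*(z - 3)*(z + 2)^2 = z^4 - 3*z^3 - 12*z^2 + 20*z + 48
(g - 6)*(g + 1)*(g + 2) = g^3 - 3*g^2 - 16*g - 12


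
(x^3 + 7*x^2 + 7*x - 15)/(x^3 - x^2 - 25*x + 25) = (x + 3)/(x - 5)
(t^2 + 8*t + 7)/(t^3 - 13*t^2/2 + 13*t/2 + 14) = 2*(t + 7)/(2*t^2 - 15*t + 28)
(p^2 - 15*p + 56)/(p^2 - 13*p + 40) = (p - 7)/(p - 5)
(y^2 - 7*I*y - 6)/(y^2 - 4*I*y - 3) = (y - 6*I)/(y - 3*I)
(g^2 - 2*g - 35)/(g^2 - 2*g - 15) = (-g^2 + 2*g + 35)/(-g^2 + 2*g + 15)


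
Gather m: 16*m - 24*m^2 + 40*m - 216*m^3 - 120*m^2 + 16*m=-216*m^3 - 144*m^2 + 72*m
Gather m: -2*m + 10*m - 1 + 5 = 8*m + 4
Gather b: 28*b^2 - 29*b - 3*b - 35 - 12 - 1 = 28*b^2 - 32*b - 48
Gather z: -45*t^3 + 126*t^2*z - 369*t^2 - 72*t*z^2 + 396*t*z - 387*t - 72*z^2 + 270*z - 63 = -45*t^3 - 369*t^2 - 387*t + z^2*(-72*t - 72) + z*(126*t^2 + 396*t + 270) - 63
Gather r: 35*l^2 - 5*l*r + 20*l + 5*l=35*l^2 - 5*l*r + 25*l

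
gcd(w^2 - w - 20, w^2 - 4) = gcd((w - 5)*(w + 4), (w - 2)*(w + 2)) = 1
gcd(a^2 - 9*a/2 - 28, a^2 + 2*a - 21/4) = a + 7/2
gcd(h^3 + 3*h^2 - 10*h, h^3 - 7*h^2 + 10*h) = h^2 - 2*h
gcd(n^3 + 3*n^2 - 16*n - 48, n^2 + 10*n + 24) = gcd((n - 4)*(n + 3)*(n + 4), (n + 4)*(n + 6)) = n + 4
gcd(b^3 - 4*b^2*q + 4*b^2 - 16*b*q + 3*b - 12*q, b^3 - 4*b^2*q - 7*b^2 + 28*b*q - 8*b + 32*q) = -b^2 + 4*b*q - b + 4*q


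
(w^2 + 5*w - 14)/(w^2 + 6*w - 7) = (w - 2)/(w - 1)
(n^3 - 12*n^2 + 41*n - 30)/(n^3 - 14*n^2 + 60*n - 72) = (n^2 - 6*n + 5)/(n^2 - 8*n + 12)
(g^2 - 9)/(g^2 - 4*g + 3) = (g + 3)/(g - 1)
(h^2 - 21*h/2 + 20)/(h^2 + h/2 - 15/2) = (h - 8)/(h + 3)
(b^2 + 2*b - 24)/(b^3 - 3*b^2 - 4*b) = (b + 6)/(b*(b + 1))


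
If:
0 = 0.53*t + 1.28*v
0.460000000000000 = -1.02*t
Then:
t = -0.45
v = 0.19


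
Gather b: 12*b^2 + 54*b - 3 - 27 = 12*b^2 + 54*b - 30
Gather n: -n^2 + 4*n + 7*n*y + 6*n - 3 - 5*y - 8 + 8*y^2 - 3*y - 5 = -n^2 + n*(7*y + 10) + 8*y^2 - 8*y - 16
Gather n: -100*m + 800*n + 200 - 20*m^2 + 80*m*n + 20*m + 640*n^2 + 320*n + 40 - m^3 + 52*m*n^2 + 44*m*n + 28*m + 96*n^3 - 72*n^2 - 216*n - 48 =-m^3 - 20*m^2 - 52*m + 96*n^3 + n^2*(52*m + 568) + n*(124*m + 904) + 192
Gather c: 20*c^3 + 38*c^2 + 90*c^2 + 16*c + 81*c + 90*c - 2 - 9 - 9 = 20*c^3 + 128*c^2 + 187*c - 20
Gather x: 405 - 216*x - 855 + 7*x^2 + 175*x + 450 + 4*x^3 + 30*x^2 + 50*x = 4*x^3 + 37*x^2 + 9*x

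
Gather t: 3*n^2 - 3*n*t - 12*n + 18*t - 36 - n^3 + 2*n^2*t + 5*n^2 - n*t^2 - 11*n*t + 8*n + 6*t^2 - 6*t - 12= -n^3 + 8*n^2 - 4*n + t^2*(6 - n) + t*(2*n^2 - 14*n + 12) - 48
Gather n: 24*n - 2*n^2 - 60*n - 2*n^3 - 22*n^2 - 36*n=-2*n^3 - 24*n^2 - 72*n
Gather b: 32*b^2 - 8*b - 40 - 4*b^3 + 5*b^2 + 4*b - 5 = -4*b^3 + 37*b^2 - 4*b - 45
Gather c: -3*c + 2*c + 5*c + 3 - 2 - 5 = 4*c - 4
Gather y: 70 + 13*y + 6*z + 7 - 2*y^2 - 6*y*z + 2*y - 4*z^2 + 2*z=-2*y^2 + y*(15 - 6*z) - 4*z^2 + 8*z + 77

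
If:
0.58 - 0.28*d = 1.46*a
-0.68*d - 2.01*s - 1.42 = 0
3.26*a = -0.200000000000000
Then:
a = -0.06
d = 2.39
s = -1.52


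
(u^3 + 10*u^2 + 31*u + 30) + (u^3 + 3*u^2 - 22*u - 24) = 2*u^3 + 13*u^2 + 9*u + 6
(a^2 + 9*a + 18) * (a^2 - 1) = a^4 + 9*a^3 + 17*a^2 - 9*a - 18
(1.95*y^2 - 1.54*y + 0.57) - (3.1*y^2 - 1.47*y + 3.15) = -1.15*y^2 - 0.0700000000000001*y - 2.58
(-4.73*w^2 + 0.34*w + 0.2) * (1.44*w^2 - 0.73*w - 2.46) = -6.8112*w^4 + 3.9425*w^3 + 11.6756*w^2 - 0.9824*w - 0.492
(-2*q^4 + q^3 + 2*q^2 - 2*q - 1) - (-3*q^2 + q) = -2*q^4 + q^3 + 5*q^2 - 3*q - 1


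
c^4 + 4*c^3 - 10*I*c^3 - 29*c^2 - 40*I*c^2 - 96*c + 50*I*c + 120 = (c - 1)*(c + 5)*(c - 6*I)*(c - 4*I)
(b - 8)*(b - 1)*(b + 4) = b^3 - 5*b^2 - 28*b + 32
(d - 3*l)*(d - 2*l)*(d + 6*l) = d^3 + d^2*l - 24*d*l^2 + 36*l^3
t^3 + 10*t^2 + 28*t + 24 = (t + 2)^2*(t + 6)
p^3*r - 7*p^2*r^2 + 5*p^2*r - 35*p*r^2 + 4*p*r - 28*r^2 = (p + 4)*(p - 7*r)*(p*r + r)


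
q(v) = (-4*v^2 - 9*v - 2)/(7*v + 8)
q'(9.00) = -0.58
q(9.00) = -5.73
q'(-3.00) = -0.70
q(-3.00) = 0.85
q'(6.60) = -0.58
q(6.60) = -4.35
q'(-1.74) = -1.80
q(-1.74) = -0.37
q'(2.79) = -0.60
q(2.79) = -2.12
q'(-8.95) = -0.58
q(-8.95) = 4.43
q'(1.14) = -0.66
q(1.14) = -1.09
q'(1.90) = -0.62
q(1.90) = -1.57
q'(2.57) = -0.60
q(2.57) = -1.98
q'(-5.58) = -0.59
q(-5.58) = 2.46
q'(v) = (-8*v - 9)/(7*v + 8) - 7*(-4*v^2 - 9*v - 2)/(7*v + 8)^2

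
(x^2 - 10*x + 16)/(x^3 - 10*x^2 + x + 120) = (x - 2)/(x^2 - 2*x - 15)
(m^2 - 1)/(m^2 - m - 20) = (1 - m^2)/(-m^2 + m + 20)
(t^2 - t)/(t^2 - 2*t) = (t - 1)/(t - 2)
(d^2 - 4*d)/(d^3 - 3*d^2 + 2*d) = (d - 4)/(d^2 - 3*d + 2)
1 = 1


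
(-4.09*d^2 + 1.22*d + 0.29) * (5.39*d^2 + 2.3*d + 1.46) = -22.0451*d^4 - 2.8312*d^3 - 1.6023*d^2 + 2.4482*d + 0.4234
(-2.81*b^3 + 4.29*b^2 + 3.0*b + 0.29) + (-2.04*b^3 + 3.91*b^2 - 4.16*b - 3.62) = -4.85*b^3 + 8.2*b^2 - 1.16*b - 3.33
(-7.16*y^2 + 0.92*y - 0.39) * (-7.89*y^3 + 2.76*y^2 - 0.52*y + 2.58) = 56.4924*y^5 - 27.0204*y^4 + 9.3395*y^3 - 20.0276*y^2 + 2.5764*y - 1.0062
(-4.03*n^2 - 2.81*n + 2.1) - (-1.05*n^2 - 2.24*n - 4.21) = -2.98*n^2 - 0.57*n + 6.31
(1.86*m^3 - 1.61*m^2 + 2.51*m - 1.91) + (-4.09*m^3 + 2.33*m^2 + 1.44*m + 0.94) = -2.23*m^3 + 0.72*m^2 + 3.95*m - 0.97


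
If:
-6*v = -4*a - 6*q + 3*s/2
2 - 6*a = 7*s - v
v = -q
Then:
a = 171*v/74 + 3/37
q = -v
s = 8/37 - 68*v/37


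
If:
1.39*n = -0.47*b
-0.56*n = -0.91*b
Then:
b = 0.00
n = 0.00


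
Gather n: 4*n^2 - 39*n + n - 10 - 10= 4*n^2 - 38*n - 20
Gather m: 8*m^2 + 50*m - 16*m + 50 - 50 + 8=8*m^2 + 34*m + 8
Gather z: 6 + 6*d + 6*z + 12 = 6*d + 6*z + 18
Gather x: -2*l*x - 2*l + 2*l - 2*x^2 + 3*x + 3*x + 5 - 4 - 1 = -2*x^2 + x*(6 - 2*l)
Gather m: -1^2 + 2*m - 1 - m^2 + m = -m^2 + 3*m - 2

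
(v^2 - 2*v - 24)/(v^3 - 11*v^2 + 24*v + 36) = (v + 4)/(v^2 - 5*v - 6)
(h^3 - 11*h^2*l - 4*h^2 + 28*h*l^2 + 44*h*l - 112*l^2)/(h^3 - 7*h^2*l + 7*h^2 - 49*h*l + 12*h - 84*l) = (h^2 - 4*h*l - 4*h + 16*l)/(h^2 + 7*h + 12)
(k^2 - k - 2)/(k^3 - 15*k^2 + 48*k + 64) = (k - 2)/(k^2 - 16*k + 64)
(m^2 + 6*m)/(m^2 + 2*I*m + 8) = m*(m + 6)/(m^2 + 2*I*m + 8)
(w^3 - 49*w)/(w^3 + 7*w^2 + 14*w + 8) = w*(w^2 - 49)/(w^3 + 7*w^2 + 14*w + 8)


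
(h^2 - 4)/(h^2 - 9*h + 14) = (h + 2)/(h - 7)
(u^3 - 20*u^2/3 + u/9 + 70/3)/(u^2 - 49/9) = (3*u^2 - 13*u - 30)/(3*u + 7)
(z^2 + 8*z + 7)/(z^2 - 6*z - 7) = (z + 7)/(z - 7)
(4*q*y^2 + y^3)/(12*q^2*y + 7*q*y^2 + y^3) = y/(3*q + y)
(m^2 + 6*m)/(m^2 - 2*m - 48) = m/(m - 8)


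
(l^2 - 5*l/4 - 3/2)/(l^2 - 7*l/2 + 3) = (4*l + 3)/(2*(2*l - 3))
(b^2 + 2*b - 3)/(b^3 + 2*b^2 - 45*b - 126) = (b - 1)/(b^2 - b - 42)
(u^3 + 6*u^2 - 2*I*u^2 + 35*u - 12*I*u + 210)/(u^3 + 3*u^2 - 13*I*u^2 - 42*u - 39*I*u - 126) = (u^2 + u*(6 + 5*I) + 30*I)/(u^2 + u*(3 - 6*I) - 18*I)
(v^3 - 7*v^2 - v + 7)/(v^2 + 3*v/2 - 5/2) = 2*(v^2 - 6*v - 7)/(2*v + 5)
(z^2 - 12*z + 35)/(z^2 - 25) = (z - 7)/(z + 5)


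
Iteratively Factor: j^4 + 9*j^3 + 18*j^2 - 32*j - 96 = (j + 3)*(j^3 + 6*j^2 - 32) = (j + 3)*(j + 4)*(j^2 + 2*j - 8) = (j + 3)*(j + 4)^2*(j - 2)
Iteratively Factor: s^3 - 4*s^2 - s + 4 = (s - 1)*(s^2 - 3*s - 4) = (s - 1)*(s + 1)*(s - 4)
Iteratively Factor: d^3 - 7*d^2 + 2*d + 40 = (d - 4)*(d^2 - 3*d - 10) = (d - 5)*(d - 4)*(d + 2)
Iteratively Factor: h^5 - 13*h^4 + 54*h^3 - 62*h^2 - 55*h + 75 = (h + 1)*(h^4 - 14*h^3 + 68*h^2 - 130*h + 75) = (h - 1)*(h + 1)*(h^3 - 13*h^2 + 55*h - 75) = (h - 5)*(h - 1)*(h + 1)*(h^2 - 8*h + 15) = (h - 5)^2*(h - 1)*(h + 1)*(h - 3)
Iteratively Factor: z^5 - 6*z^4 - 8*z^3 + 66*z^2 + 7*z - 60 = (z + 3)*(z^4 - 9*z^3 + 19*z^2 + 9*z - 20) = (z - 4)*(z + 3)*(z^3 - 5*z^2 - z + 5) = (z - 4)*(z - 1)*(z + 3)*(z^2 - 4*z - 5) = (z - 4)*(z - 1)*(z + 1)*(z + 3)*(z - 5)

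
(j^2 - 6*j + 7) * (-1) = -j^2 + 6*j - 7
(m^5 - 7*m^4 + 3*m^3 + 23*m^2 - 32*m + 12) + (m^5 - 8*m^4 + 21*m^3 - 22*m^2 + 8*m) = 2*m^5 - 15*m^4 + 24*m^3 + m^2 - 24*m + 12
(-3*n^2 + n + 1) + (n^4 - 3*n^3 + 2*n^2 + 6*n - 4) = n^4 - 3*n^3 - n^2 + 7*n - 3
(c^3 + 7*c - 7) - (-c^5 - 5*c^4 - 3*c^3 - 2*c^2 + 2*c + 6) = c^5 + 5*c^4 + 4*c^3 + 2*c^2 + 5*c - 13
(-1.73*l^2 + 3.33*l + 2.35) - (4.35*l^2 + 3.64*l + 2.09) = -6.08*l^2 - 0.31*l + 0.26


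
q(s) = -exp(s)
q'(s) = -exp(s)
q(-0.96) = -0.38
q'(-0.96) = -0.38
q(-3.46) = -0.03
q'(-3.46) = -0.03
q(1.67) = -5.31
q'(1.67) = -5.31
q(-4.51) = -0.01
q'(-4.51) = -0.01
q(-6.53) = -0.00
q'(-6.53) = -0.00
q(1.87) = -6.49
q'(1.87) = -6.49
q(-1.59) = -0.20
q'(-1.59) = -0.20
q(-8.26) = -0.00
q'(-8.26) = -0.00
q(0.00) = -1.00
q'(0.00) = -1.00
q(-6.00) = 0.00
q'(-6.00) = 0.00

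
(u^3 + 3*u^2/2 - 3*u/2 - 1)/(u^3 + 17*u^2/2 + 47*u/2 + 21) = (2*u^2 - u - 1)/(2*u^2 + 13*u + 21)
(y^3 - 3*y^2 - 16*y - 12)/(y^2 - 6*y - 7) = (y^2 - 4*y - 12)/(y - 7)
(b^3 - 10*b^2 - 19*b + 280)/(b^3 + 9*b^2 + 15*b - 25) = (b^2 - 15*b + 56)/(b^2 + 4*b - 5)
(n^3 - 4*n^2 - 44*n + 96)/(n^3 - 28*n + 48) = (n - 8)/(n - 4)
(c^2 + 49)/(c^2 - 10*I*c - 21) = (c + 7*I)/(c - 3*I)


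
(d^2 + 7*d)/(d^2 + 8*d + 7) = d/(d + 1)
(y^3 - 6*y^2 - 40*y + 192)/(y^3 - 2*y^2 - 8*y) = (y^2 - 2*y - 48)/(y*(y + 2))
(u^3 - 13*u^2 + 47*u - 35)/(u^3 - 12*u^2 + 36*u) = (u^3 - 13*u^2 + 47*u - 35)/(u*(u^2 - 12*u + 36))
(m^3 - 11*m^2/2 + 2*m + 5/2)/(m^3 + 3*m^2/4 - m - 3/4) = 2*(2*m^2 - 9*m - 5)/(4*m^2 + 7*m + 3)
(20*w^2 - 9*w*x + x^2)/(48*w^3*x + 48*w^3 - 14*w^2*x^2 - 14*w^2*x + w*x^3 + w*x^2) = (20*w^2 - 9*w*x + x^2)/(w*(48*w^2*x + 48*w^2 - 14*w*x^2 - 14*w*x + x^3 + x^2))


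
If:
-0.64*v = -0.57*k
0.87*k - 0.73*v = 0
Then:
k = 0.00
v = 0.00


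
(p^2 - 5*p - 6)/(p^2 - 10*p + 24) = (p + 1)/(p - 4)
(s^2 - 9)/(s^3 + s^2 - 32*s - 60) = (s^2 - 9)/(s^3 + s^2 - 32*s - 60)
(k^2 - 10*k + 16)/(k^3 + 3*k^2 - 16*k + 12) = (k - 8)/(k^2 + 5*k - 6)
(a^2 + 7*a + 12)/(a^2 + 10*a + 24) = (a + 3)/(a + 6)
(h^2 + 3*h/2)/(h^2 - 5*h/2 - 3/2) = h*(2*h + 3)/(2*h^2 - 5*h - 3)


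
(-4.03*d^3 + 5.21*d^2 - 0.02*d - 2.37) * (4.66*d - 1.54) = -18.7798*d^4 + 30.4848*d^3 - 8.1166*d^2 - 11.0134*d + 3.6498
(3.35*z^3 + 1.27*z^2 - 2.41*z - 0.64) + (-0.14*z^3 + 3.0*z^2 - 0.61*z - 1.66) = 3.21*z^3 + 4.27*z^2 - 3.02*z - 2.3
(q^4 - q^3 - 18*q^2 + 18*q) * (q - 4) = q^5 - 5*q^4 - 14*q^3 + 90*q^2 - 72*q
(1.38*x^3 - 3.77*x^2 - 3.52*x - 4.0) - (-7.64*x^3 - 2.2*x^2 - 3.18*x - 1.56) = 9.02*x^3 - 1.57*x^2 - 0.34*x - 2.44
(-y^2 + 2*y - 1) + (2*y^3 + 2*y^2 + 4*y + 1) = 2*y^3 + y^2 + 6*y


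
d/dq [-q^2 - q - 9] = -2*q - 1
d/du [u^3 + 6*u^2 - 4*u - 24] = 3*u^2 + 12*u - 4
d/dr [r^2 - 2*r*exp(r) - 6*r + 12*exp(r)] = -2*r*exp(r) + 2*r + 10*exp(r) - 6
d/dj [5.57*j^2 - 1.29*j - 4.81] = 11.14*j - 1.29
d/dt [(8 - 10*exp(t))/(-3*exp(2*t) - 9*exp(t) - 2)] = (-30*exp(2*t) + 48*exp(t) + 92)*exp(t)/(9*exp(4*t) + 54*exp(3*t) + 93*exp(2*t) + 36*exp(t) + 4)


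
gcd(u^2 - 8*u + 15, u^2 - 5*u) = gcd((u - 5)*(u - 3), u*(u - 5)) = u - 5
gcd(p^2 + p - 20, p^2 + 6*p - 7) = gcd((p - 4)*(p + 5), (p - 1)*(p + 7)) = 1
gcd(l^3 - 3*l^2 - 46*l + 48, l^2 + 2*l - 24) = l + 6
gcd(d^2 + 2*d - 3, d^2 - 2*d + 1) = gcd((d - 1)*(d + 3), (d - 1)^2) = d - 1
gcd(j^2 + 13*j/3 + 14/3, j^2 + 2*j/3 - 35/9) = j + 7/3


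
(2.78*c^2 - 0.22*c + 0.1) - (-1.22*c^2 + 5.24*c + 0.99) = 4.0*c^2 - 5.46*c - 0.89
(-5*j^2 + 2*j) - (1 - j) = -5*j^2 + 3*j - 1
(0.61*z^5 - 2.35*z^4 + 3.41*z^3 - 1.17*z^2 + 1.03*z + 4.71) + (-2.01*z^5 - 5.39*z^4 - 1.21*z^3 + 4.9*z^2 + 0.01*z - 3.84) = -1.4*z^5 - 7.74*z^4 + 2.2*z^3 + 3.73*z^2 + 1.04*z + 0.87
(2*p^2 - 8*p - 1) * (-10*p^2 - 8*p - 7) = -20*p^4 + 64*p^3 + 60*p^2 + 64*p + 7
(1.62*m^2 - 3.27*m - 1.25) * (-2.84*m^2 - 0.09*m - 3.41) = -4.6008*m^4 + 9.141*m^3 - 1.6799*m^2 + 11.2632*m + 4.2625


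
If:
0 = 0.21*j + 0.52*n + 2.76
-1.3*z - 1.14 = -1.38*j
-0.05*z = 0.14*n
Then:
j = -227.33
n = 86.50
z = -242.20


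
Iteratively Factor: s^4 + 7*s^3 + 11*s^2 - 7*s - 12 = (s - 1)*(s^3 + 8*s^2 + 19*s + 12) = (s - 1)*(s + 4)*(s^2 + 4*s + 3) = (s - 1)*(s + 1)*(s + 4)*(s + 3)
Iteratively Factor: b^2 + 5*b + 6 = (b + 2)*(b + 3)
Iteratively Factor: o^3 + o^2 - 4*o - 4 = (o + 1)*(o^2 - 4) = (o + 1)*(o + 2)*(o - 2)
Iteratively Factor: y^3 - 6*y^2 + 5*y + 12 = (y - 4)*(y^2 - 2*y - 3) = (y - 4)*(y + 1)*(y - 3)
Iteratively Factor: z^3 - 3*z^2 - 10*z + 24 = (z - 2)*(z^2 - z - 12) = (z - 2)*(z + 3)*(z - 4)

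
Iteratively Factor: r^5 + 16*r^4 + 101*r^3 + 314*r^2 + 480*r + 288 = (r + 4)*(r^4 + 12*r^3 + 53*r^2 + 102*r + 72) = (r + 3)*(r + 4)*(r^3 + 9*r^2 + 26*r + 24) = (r + 3)^2*(r + 4)*(r^2 + 6*r + 8) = (r + 3)^2*(r + 4)^2*(r + 2)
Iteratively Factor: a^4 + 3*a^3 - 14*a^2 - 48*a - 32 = (a + 2)*(a^3 + a^2 - 16*a - 16) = (a + 1)*(a + 2)*(a^2 - 16) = (a - 4)*(a + 1)*(a + 2)*(a + 4)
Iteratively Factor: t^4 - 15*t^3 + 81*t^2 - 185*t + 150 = (t - 3)*(t^3 - 12*t^2 + 45*t - 50) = (t - 3)*(t - 2)*(t^2 - 10*t + 25) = (t - 5)*(t - 3)*(t - 2)*(t - 5)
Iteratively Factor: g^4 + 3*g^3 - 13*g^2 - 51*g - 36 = (g + 3)*(g^3 - 13*g - 12) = (g + 1)*(g + 3)*(g^2 - g - 12) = (g + 1)*(g + 3)^2*(g - 4)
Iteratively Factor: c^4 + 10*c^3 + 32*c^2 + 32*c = (c + 4)*(c^3 + 6*c^2 + 8*c) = (c + 4)^2*(c^2 + 2*c) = c*(c + 4)^2*(c + 2)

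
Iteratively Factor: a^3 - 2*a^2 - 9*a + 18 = (a - 3)*(a^2 + a - 6) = (a - 3)*(a + 3)*(a - 2)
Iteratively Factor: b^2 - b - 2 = (b - 2)*(b + 1)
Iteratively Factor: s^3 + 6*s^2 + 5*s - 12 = (s - 1)*(s^2 + 7*s + 12) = (s - 1)*(s + 3)*(s + 4)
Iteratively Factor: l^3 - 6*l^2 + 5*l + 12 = (l - 3)*(l^2 - 3*l - 4) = (l - 3)*(l + 1)*(l - 4)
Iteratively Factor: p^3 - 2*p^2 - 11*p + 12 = (p - 4)*(p^2 + 2*p - 3) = (p - 4)*(p - 1)*(p + 3)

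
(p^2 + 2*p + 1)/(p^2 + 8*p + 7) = (p + 1)/(p + 7)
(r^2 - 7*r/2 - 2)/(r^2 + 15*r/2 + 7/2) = (r - 4)/(r + 7)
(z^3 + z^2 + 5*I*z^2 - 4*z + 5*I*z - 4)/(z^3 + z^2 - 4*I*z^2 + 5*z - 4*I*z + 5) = (z + 4*I)/(z - 5*I)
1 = 1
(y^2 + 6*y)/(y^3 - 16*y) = (y + 6)/(y^2 - 16)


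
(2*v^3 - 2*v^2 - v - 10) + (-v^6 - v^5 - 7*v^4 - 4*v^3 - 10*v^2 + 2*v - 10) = -v^6 - v^5 - 7*v^4 - 2*v^3 - 12*v^2 + v - 20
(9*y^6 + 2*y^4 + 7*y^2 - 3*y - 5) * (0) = 0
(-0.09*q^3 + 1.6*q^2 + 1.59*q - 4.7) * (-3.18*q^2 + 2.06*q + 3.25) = 0.2862*q^5 - 5.2734*q^4 - 2.0527*q^3 + 23.4214*q^2 - 4.5145*q - 15.275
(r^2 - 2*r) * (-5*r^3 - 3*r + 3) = -5*r^5 + 10*r^4 - 3*r^3 + 9*r^2 - 6*r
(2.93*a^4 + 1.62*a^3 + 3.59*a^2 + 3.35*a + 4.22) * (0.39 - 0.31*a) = -0.9083*a^5 + 0.6405*a^4 - 0.4811*a^3 + 0.3616*a^2 - 0.00169999999999981*a + 1.6458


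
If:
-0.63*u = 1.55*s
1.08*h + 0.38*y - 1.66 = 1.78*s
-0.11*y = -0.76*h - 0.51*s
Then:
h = 0.00105064089094348*y + 0.444736289136373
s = 0.21412061357428*y - 0.662744274007144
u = 1.6305613090652 - 0.52680468419069*y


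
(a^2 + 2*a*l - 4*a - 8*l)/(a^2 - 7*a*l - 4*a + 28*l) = (a + 2*l)/(a - 7*l)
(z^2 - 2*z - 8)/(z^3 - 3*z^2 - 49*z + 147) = (z^2 - 2*z - 8)/(z^3 - 3*z^2 - 49*z + 147)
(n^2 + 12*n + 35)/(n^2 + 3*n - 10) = (n + 7)/(n - 2)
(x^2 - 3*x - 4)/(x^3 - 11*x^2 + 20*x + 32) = 1/(x - 8)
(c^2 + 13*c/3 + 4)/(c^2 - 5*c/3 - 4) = (c + 3)/(c - 3)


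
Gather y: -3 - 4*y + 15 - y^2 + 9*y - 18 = -y^2 + 5*y - 6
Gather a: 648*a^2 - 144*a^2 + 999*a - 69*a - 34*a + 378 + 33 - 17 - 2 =504*a^2 + 896*a + 392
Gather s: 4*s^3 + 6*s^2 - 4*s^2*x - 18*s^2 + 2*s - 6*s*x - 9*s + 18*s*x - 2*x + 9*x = 4*s^3 + s^2*(-4*x - 12) + s*(12*x - 7) + 7*x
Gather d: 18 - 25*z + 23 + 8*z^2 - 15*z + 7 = 8*z^2 - 40*z + 48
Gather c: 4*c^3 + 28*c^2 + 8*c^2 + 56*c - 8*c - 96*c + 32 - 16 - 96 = 4*c^3 + 36*c^2 - 48*c - 80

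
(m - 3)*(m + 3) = m^2 - 9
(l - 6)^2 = l^2 - 12*l + 36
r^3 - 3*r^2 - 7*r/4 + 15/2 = (r - 5/2)*(r - 2)*(r + 3/2)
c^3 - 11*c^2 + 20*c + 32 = (c - 8)*(c - 4)*(c + 1)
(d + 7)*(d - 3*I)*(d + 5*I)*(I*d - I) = I*d^4 - 2*d^3 + 6*I*d^3 - 12*d^2 + 8*I*d^2 + 14*d + 90*I*d - 105*I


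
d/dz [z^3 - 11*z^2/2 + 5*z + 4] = 3*z^2 - 11*z + 5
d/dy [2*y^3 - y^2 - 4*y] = 6*y^2 - 2*y - 4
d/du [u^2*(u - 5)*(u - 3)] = 2*u*(2*u^2 - 12*u + 15)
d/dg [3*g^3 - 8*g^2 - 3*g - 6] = 9*g^2 - 16*g - 3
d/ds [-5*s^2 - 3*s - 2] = -10*s - 3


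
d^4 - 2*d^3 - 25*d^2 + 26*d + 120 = (d - 5)*(d - 3)*(d + 2)*(d + 4)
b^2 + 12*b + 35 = (b + 5)*(b + 7)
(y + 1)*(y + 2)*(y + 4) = y^3 + 7*y^2 + 14*y + 8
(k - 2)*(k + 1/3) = k^2 - 5*k/3 - 2/3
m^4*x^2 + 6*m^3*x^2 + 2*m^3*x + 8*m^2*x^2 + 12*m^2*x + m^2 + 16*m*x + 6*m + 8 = (m + 2)*(m + 4)*(m*x + 1)^2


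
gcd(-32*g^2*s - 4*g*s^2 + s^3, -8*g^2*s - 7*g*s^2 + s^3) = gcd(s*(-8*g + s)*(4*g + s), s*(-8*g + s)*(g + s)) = -8*g*s + s^2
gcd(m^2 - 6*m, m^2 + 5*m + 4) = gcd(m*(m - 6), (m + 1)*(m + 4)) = 1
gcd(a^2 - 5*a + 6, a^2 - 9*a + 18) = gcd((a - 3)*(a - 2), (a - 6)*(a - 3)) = a - 3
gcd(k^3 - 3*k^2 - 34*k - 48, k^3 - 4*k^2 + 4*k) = 1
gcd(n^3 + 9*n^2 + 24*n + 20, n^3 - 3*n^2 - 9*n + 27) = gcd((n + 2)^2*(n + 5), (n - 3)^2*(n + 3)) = 1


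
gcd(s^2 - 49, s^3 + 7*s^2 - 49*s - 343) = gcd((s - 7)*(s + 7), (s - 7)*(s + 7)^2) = s^2 - 49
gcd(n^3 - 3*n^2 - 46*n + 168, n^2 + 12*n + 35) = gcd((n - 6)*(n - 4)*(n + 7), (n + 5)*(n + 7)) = n + 7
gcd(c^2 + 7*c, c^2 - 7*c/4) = c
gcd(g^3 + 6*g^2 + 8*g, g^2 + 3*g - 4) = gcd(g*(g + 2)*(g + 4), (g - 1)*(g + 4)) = g + 4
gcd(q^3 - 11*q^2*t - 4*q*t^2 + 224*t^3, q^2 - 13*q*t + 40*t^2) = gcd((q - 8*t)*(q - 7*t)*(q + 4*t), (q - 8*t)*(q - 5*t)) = q - 8*t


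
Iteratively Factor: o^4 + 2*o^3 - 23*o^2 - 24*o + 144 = (o - 3)*(o^3 + 5*o^2 - 8*o - 48) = (o - 3)*(o + 4)*(o^2 + o - 12) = (o - 3)*(o + 4)^2*(o - 3)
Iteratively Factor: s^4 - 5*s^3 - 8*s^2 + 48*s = (s - 4)*(s^3 - s^2 - 12*s) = s*(s - 4)*(s^2 - s - 12) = s*(s - 4)^2*(s + 3)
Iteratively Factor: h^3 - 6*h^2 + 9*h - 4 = (h - 4)*(h^2 - 2*h + 1) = (h - 4)*(h - 1)*(h - 1)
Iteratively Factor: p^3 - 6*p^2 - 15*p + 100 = (p - 5)*(p^2 - p - 20) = (p - 5)^2*(p + 4)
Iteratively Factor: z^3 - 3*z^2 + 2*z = (z)*(z^2 - 3*z + 2) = z*(z - 2)*(z - 1)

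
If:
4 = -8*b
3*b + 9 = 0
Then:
No Solution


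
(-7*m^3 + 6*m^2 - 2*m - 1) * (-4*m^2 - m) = 28*m^5 - 17*m^4 + 2*m^3 + 6*m^2 + m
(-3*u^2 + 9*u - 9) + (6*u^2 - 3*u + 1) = 3*u^2 + 6*u - 8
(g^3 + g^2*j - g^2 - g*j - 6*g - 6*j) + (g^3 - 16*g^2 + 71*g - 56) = 2*g^3 + g^2*j - 17*g^2 - g*j + 65*g - 6*j - 56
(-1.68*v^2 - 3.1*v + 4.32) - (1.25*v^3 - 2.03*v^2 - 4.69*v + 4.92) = -1.25*v^3 + 0.35*v^2 + 1.59*v - 0.6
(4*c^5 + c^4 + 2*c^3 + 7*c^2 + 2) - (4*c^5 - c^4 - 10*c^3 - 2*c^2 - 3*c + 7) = 2*c^4 + 12*c^3 + 9*c^2 + 3*c - 5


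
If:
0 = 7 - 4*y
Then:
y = 7/4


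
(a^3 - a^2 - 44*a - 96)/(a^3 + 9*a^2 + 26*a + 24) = (a - 8)/(a + 2)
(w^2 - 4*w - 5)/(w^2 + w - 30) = (w + 1)/(w + 6)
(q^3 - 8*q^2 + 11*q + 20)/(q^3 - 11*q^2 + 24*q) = (q^3 - 8*q^2 + 11*q + 20)/(q*(q^2 - 11*q + 24))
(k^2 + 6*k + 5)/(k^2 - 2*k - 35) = (k + 1)/(k - 7)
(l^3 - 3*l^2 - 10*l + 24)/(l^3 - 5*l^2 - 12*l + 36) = (l - 4)/(l - 6)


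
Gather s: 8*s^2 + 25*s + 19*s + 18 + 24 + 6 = 8*s^2 + 44*s + 48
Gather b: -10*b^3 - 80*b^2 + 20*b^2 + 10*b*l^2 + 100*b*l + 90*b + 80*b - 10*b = -10*b^3 - 60*b^2 + b*(10*l^2 + 100*l + 160)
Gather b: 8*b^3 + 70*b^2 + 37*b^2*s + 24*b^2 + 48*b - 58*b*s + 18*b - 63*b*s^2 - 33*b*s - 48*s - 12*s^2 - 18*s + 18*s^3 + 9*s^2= 8*b^3 + b^2*(37*s + 94) + b*(-63*s^2 - 91*s + 66) + 18*s^3 - 3*s^2 - 66*s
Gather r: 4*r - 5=4*r - 5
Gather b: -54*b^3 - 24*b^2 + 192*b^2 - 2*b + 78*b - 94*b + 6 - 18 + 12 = -54*b^3 + 168*b^2 - 18*b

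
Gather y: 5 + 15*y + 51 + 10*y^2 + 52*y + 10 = 10*y^2 + 67*y + 66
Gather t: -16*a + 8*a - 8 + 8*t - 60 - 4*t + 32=-8*a + 4*t - 36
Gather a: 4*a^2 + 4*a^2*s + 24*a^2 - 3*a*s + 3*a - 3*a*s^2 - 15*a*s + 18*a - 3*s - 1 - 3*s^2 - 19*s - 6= a^2*(4*s + 28) + a*(-3*s^2 - 18*s + 21) - 3*s^2 - 22*s - 7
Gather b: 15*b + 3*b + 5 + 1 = 18*b + 6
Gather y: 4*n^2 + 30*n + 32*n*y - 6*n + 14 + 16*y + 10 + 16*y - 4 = 4*n^2 + 24*n + y*(32*n + 32) + 20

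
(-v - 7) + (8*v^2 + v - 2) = 8*v^2 - 9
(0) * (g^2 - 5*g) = 0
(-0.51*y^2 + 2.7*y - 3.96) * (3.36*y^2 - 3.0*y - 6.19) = -1.7136*y^4 + 10.602*y^3 - 18.2487*y^2 - 4.833*y + 24.5124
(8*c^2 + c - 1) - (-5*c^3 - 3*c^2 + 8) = 5*c^3 + 11*c^2 + c - 9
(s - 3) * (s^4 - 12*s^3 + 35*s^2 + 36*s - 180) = s^5 - 15*s^4 + 71*s^3 - 69*s^2 - 288*s + 540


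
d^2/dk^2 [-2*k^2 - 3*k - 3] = -4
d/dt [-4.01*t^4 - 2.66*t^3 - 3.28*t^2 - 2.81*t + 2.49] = -16.04*t^3 - 7.98*t^2 - 6.56*t - 2.81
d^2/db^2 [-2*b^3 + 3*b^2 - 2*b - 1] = 6 - 12*b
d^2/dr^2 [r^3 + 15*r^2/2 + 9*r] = 6*r + 15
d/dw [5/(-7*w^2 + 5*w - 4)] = 5*(14*w - 5)/(7*w^2 - 5*w + 4)^2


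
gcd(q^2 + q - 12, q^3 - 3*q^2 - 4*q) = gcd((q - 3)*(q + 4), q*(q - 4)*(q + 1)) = 1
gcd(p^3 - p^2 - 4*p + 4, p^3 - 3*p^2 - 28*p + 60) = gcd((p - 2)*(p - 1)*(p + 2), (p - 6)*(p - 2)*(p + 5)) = p - 2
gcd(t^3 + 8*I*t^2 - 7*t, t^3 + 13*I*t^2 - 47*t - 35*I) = t^2 + 8*I*t - 7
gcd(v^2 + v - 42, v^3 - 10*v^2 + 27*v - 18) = v - 6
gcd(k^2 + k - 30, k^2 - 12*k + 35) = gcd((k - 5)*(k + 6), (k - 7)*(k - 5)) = k - 5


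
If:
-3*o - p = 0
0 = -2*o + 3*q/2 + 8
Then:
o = 3*q/4 + 4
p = -9*q/4 - 12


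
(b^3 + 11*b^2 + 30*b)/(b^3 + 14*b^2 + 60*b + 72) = b*(b + 5)/(b^2 + 8*b + 12)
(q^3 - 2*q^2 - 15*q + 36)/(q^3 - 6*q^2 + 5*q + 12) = (q^2 + q - 12)/(q^2 - 3*q - 4)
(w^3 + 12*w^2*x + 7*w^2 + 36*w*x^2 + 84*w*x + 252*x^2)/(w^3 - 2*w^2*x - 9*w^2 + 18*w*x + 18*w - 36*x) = (w^3 + 12*w^2*x + 7*w^2 + 36*w*x^2 + 84*w*x + 252*x^2)/(w^3 - 2*w^2*x - 9*w^2 + 18*w*x + 18*w - 36*x)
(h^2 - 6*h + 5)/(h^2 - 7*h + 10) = (h - 1)/(h - 2)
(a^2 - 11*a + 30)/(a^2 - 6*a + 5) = (a - 6)/(a - 1)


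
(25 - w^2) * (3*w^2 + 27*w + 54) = -3*w^4 - 27*w^3 + 21*w^2 + 675*w + 1350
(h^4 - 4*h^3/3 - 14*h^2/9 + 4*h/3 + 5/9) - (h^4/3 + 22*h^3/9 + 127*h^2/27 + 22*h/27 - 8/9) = 2*h^4/3 - 34*h^3/9 - 169*h^2/27 + 14*h/27 + 13/9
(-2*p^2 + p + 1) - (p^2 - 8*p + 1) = -3*p^2 + 9*p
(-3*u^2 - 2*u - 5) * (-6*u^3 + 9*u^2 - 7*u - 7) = 18*u^5 - 15*u^4 + 33*u^3 - 10*u^2 + 49*u + 35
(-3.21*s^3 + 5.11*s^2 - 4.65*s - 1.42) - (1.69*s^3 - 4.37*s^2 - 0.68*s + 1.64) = -4.9*s^3 + 9.48*s^2 - 3.97*s - 3.06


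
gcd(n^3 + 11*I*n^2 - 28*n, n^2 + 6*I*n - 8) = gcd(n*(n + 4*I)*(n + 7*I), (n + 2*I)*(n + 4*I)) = n + 4*I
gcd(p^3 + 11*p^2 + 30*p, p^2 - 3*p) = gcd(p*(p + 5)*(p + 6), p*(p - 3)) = p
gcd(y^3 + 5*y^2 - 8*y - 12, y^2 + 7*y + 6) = y^2 + 7*y + 6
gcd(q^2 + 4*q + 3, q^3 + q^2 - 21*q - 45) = q + 3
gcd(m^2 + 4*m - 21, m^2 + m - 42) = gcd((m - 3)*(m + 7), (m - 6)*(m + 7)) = m + 7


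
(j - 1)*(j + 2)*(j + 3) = j^3 + 4*j^2 + j - 6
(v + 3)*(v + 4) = v^2 + 7*v + 12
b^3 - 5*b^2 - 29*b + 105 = (b - 7)*(b - 3)*(b + 5)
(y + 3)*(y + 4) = y^2 + 7*y + 12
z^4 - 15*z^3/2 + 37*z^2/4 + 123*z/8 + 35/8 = (z - 5)*(z - 7/2)*(z + 1/2)^2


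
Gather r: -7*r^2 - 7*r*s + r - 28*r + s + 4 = -7*r^2 + r*(-7*s - 27) + s + 4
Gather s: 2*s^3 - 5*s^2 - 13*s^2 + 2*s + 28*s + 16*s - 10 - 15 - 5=2*s^3 - 18*s^2 + 46*s - 30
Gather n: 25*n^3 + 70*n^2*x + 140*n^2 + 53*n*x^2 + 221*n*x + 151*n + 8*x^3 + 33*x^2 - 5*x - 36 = 25*n^3 + n^2*(70*x + 140) + n*(53*x^2 + 221*x + 151) + 8*x^3 + 33*x^2 - 5*x - 36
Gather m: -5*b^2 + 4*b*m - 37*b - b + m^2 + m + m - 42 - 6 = -5*b^2 - 38*b + m^2 + m*(4*b + 2) - 48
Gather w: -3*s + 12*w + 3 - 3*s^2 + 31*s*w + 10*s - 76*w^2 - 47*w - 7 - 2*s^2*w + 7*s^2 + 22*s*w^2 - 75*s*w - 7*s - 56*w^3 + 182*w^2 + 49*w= 4*s^2 - 56*w^3 + w^2*(22*s + 106) + w*(-2*s^2 - 44*s + 14) - 4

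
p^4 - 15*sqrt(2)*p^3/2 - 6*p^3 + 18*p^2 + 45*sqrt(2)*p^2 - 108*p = p*(p - 6)*(p - 6*sqrt(2))*(p - 3*sqrt(2)/2)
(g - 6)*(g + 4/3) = g^2 - 14*g/3 - 8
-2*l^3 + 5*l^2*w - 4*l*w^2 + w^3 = (-2*l + w)*(-l + w)^2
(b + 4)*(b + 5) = b^2 + 9*b + 20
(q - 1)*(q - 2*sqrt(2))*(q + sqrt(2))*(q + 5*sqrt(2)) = q^4 - q^3 + 4*sqrt(2)*q^3 - 14*q^2 - 4*sqrt(2)*q^2 - 20*sqrt(2)*q + 14*q + 20*sqrt(2)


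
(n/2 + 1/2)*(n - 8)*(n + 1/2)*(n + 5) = n^4/2 - 3*n^3/4 - 22*n^2 - 123*n/4 - 10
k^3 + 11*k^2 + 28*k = k*(k + 4)*(k + 7)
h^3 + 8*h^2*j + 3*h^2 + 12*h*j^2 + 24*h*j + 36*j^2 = (h + 3)*(h + 2*j)*(h + 6*j)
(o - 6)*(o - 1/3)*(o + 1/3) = o^3 - 6*o^2 - o/9 + 2/3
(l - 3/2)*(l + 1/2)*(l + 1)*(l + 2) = l^4 + 2*l^3 - 7*l^2/4 - 17*l/4 - 3/2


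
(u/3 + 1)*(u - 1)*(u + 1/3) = u^3/3 + 7*u^2/9 - 7*u/9 - 1/3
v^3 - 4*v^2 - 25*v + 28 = (v - 7)*(v - 1)*(v + 4)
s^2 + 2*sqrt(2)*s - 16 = (s - 2*sqrt(2))*(s + 4*sqrt(2))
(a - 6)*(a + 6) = a^2 - 36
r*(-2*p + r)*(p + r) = -2*p^2*r - p*r^2 + r^3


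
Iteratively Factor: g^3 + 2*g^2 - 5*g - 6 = (g + 1)*(g^2 + g - 6) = (g + 1)*(g + 3)*(g - 2)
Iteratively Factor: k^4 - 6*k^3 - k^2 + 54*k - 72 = (k - 2)*(k^3 - 4*k^2 - 9*k + 36) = (k - 4)*(k - 2)*(k^2 - 9) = (k - 4)*(k - 2)*(k + 3)*(k - 3)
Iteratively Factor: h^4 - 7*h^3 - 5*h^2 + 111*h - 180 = (h - 3)*(h^3 - 4*h^2 - 17*h + 60) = (h - 5)*(h - 3)*(h^2 + h - 12) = (h - 5)*(h - 3)*(h + 4)*(h - 3)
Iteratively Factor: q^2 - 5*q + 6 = (q - 2)*(q - 3)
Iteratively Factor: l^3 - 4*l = (l - 2)*(l^2 + 2*l) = l*(l - 2)*(l + 2)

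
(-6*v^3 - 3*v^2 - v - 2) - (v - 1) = -6*v^3 - 3*v^2 - 2*v - 1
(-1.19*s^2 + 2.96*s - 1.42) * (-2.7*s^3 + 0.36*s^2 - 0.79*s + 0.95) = 3.213*s^5 - 8.4204*s^4 + 5.8397*s^3 - 3.9801*s^2 + 3.9338*s - 1.349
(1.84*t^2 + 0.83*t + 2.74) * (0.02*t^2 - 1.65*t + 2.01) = 0.0368*t^4 - 3.0194*t^3 + 2.3837*t^2 - 2.8527*t + 5.5074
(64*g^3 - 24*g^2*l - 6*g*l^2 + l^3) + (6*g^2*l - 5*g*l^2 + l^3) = 64*g^3 - 18*g^2*l - 11*g*l^2 + 2*l^3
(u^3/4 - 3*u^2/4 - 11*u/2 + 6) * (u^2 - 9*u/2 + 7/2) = u^5/4 - 15*u^4/8 - 5*u^3/4 + 225*u^2/8 - 185*u/4 + 21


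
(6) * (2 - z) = 12 - 6*z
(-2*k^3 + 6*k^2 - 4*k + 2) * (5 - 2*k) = 4*k^4 - 22*k^3 + 38*k^2 - 24*k + 10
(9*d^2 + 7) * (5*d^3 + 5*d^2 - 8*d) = 45*d^5 + 45*d^4 - 37*d^3 + 35*d^2 - 56*d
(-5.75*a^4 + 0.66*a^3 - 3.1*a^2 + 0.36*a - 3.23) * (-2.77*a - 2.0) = 15.9275*a^5 + 9.6718*a^4 + 7.267*a^3 + 5.2028*a^2 + 8.2271*a + 6.46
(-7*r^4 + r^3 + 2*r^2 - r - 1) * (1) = -7*r^4 + r^3 + 2*r^2 - r - 1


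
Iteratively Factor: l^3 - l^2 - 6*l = (l + 2)*(l^2 - 3*l) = l*(l + 2)*(l - 3)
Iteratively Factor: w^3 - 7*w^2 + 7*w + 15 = (w - 3)*(w^2 - 4*w - 5) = (w - 5)*(w - 3)*(w + 1)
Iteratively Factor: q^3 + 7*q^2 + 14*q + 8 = (q + 4)*(q^2 + 3*q + 2) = (q + 1)*(q + 4)*(q + 2)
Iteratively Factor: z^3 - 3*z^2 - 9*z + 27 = (z - 3)*(z^2 - 9) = (z - 3)*(z + 3)*(z - 3)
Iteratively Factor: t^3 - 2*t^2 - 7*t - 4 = (t + 1)*(t^2 - 3*t - 4) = (t - 4)*(t + 1)*(t + 1)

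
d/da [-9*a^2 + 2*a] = 2 - 18*a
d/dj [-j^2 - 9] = -2*j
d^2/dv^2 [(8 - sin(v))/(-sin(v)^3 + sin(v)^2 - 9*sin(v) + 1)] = (-4*sin(v)^7 + 75*sin(v)^6 - 47*sin(v)^5 + 52*sin(v)^4 - 26*sin(v)^3 + 139*sin(v)^2 + 449*sin(v) - 1262)/(sin(v)^3 - sin(v)^2 + 9*sin(v) - 1)^3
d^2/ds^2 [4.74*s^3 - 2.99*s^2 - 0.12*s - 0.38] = 28.44*s - 5.98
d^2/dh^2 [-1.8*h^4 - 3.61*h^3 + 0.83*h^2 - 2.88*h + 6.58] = -21.6*h^2 - 21.66*h + 1.66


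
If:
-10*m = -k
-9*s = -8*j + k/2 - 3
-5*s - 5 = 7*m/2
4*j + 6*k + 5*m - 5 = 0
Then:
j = -55/36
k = 200/117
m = 20/117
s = -131/117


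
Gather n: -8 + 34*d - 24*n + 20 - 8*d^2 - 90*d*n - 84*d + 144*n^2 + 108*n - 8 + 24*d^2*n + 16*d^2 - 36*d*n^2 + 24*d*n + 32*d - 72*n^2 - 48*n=8*d^2 - 18*d + n^2*(72 - 36*d) + n*(24*d^2 - 66*d + 36) + 4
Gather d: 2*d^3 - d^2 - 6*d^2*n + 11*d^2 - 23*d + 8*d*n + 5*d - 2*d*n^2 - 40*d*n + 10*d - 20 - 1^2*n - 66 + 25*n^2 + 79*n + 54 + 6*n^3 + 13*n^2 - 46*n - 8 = 2*d^3 + d^2*(10 - 6*n) + d*(-2*n^2 - 32*n - 8) + 6*n^3 + 38*n^2 + 32*n - 40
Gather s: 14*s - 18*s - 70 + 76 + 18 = 24 - 4*s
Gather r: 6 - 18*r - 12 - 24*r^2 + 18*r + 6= -24*r^2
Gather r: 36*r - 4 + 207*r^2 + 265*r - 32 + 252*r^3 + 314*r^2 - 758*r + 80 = 252*r^3 + 521*r^2 - 457*r + 44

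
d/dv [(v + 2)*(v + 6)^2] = (v + 6)*(3*v + 10)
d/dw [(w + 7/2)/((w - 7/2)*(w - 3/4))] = 32*(-2*w^2 - 14*w + 35)/(64*w^4 - 544*w^3 + 1492*w^2 - 1428*w + 441)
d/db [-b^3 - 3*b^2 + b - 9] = -3*b^2 - 6*b + 1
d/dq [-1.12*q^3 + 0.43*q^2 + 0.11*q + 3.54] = -3.36*q^2 + 0.86*q + 0.11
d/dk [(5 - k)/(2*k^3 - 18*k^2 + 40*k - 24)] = (k^3 - 12*k^2 + 45*k - 44)/(k^6 - 18*k^5 + 121*k^4 - 384*k^3 + 616*k^2 - 480*k + 144)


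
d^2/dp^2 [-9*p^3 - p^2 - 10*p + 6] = -54*p - 2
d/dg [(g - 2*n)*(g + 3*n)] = 2*g + n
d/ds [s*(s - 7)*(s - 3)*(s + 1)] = 4*s^3 - 27*s^2 + 22*s + 21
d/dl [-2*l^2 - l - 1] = -4*l - 1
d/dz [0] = 0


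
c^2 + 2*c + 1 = (c + 1)^2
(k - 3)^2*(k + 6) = k^3 - 27*k + 54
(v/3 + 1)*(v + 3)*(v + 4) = v^3/3 + 10*v^2/3 + 11*v + 12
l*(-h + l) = -h*l + l^2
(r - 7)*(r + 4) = r^2 - 3*r - 28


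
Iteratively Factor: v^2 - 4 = (v + 2)*(v - 2)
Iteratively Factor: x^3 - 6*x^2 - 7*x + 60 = (x - 5)*(x^2 - x - 12) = (x - 5)*(x - 4)*(x + 3)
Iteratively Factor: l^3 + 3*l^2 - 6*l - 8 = (l + 4)*(l^2 - l - 2) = (l + 1)*(l + 4)*(l - 2)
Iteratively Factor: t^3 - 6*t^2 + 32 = (t - 4)*(t^2 - 2*t - 8) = (t - 4)^2*(t + 2)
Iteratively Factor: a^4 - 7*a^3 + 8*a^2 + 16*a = (a - 4)*(a^3 - 3*a^2 - 4*a) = (a - 4)^2*(a^2 + a) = a*(a - 4)^2*(a + 1)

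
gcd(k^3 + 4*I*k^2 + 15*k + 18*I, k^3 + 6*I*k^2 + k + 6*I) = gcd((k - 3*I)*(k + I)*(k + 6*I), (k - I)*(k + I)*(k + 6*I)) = k^2 + 7*I*k - 6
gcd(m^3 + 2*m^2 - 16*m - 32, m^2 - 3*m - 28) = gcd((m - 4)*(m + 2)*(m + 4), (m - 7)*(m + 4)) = m + 4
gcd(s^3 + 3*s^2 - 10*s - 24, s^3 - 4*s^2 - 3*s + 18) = s^2 - s - 6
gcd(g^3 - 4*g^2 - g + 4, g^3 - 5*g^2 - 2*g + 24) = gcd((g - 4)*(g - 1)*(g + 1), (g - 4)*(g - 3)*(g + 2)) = g - 4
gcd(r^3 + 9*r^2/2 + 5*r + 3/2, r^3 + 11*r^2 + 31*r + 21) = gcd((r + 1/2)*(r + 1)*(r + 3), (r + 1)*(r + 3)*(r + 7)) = r^2 + 4*r + 3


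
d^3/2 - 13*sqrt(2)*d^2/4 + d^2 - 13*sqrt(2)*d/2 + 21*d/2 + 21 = (d/2 + 1)*(d - 7*sqrt(2)/2)*(d - 3*sqrt(2))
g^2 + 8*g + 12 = (g + 2)*(g + 6)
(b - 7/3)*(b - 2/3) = b^2 - 3*b + 14/9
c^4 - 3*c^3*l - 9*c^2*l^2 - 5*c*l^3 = c*(c - 5*l)*(c + l)^2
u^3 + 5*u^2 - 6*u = u*(u - 1)*(u + 6)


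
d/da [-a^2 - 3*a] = -2*a - 3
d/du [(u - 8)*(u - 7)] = 2*u - 15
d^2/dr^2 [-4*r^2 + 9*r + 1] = -8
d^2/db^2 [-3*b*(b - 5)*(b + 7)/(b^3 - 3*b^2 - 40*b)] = 30*(-b^3 - 3*b^2 - 111*b + 71)/(b^6 - 9*b^5 - 93*b^4 + 693*b^3 + 3720*b^2 - 14400*b - 64000)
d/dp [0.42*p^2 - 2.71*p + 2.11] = 0.84*p - 2.71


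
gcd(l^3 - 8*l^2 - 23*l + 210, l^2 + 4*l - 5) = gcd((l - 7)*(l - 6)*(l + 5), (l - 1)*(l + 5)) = l + 5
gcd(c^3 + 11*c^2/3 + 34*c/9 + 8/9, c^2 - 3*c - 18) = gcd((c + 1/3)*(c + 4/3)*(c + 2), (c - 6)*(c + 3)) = 1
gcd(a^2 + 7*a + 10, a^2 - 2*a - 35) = a + 5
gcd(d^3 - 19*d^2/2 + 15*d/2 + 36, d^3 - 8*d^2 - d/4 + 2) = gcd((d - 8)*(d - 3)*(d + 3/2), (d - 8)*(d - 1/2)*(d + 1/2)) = d - 8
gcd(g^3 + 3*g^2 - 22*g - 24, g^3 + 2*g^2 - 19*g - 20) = g^2 - 3*g - 4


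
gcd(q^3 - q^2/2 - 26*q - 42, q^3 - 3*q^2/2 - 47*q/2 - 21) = q^2 - 5*q/2 - 21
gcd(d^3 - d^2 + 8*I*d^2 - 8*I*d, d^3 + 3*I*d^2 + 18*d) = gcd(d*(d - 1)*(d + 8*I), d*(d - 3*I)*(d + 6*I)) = d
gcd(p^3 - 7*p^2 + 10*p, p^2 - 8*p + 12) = p - 2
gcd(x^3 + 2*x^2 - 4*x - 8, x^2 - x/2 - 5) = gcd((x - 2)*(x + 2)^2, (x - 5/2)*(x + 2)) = x + 2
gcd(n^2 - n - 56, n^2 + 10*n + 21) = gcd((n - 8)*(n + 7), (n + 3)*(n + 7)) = n + 7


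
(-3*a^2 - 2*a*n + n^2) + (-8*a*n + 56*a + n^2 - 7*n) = -3*a^2 - 10*a*n + 56*a + 2*n^2 - 7*n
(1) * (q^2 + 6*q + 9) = q^2 + 6*q + 9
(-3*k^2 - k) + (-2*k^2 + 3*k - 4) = -5*k^2 + 2*k - 4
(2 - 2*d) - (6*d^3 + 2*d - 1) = -6*d^3 - 4*d + 3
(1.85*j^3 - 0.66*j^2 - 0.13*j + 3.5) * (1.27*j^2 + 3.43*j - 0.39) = 2.3495*j^5 + 5.5073*j^4 - 3.1504*j^3 + 4.2565*j^2 + 12.0557*j - 1.365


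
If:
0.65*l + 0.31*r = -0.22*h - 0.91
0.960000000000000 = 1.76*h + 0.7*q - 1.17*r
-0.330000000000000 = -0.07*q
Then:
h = 0.664772727272727*r - 1.32954545454545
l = -0.701923076923077*r - 0.95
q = 4.71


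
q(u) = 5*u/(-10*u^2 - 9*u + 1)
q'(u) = 5*u*(20*u + 9)/(-10*u^2 - 9*u + 1)^2 + 5/(-10*u^2 - 9*u + 1) = 5*(10*u^2 + 1)/(100*u^4 + 180*u^3 + 61*u^2 - 18*u + 1)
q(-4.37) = 0.15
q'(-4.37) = 0.04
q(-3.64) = 0.18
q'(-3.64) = 0.07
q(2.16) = -0.17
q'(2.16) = 0.06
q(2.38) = -0.15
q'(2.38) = 0.05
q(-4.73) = 0.13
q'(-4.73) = 0.03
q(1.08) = -0.26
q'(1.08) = 0.15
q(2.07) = -0.17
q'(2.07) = 0.06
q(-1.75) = 0.63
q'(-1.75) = 0.82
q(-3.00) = 0.24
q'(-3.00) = 0.12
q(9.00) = -0.05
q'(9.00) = 0.01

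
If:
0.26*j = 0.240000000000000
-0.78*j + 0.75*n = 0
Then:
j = 0.92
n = 0.96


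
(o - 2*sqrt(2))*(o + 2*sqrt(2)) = o^2 - 8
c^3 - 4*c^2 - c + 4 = (c - 4)*(c - 1)*(c + 1)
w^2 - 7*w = w*(w - 7)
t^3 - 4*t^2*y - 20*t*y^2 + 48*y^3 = (t - 6*y)*(t - 2*y)*(t + 4*y)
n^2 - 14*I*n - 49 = (n - 7*I)^2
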